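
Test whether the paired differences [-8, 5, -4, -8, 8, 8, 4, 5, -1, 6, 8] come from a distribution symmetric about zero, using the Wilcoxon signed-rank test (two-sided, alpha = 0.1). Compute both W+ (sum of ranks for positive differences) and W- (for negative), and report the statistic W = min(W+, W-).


Step 1: Drop any zero differences (none here) and take |d_i|.
|d| = [8, 5, 4, 8, 8, 8, 4, 5, 1, 6, 8]
Step 2: Midrank |d_i| (ties get averaged ranks).
ranks: |8|->9, |5|->4.5, |4|->2.5, |8|->9, |8|->9, |8|->9, |4|->2.5, |5|->4.5, |1|->1, |6|->6, |8|->9
Step 3: Attach original signs; sum ranks with positive sign and with negative sign.
W+ = 4.5 + 9 + 9 + 2.5 + 4.5 + 6 + 9 = 44.5
W- = 9 + 2.5 + 9 + 1 = 21.5
(Check: W+ + W- = 66 should equal n(n+1)/2 = 66.)
Step 4: Test statistic W = min(W+, W-) = 21.5.
Step 5: Ties in |d|, so use the tie-corrected normal approximation.
        E[W] = n(n+1)/4 = 11*12/4 = 33.
        Tie groups: |d|=4 (t=2), |d|=5 (t=2), |d|=8 (t=5); sum(t^3 - t) = 132.
        Var[W] = n(n+1)(2n+1)/24 - sum(t^3-t)/48 = 3036/24 - 132/48 = 123.75.
        z = (W - E[W]) / sqrt(Var[W]) = (21.5 - 33) / 11.1243 = -1.0338.
        Two-sided p = 2*Phi(z) = 0.301242.
Step 6: alpha = 0.1. fail to reject H0.

W+ = 44.5, W- = 21.5, W = min = 21.5, p = 0.301242, fail to reject H0.


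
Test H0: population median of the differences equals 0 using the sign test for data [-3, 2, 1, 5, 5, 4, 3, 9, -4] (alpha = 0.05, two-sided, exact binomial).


Step 1: Discard zero differences. Original n = 9; n_eff = number of nonzero differences = 9.
Nonzero differences (with sign): -3, +2, +1, +5, +5, +4, +3, +9, -4
Step 2: Count signs: positive = 7, negative = 2.
Step 3: Under H0: P(positive) = 0.5, so the number of positives S ~ Bin(9, 0.5).
Step 4: Two-sided exact p-value = sum of Bin(9,0.5) probabilities at or below the observed probability = 0.179688.
Step 5: alpha = 0.05. fail to reject H0.

n_eff = 9, pos = 7, neg = 2, p = 0.179688, fail to reject H0.


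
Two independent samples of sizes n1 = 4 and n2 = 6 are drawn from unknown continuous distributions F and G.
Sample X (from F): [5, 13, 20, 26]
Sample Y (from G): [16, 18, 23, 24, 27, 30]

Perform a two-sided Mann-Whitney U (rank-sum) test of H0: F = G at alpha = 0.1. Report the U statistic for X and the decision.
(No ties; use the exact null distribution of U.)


Step 1: Combine and sort all 10 observations; assign midranks.
sorted (value, group): (5,X), (13,X), (16,Y), (18,Y), (20,X), (23,Y), (24,Y), (26,X), (27,Y), (30,Y)
ranks: 5->1, 13->2, 16->3, 18->4, 20->5, 23->6, 24->7, 26->8, 27->9, 30->10
Step 2: Rank sum for X: R1 = 1 + 2 + 5 + 8 = 16.
Step 3: U_X = R1 - n1(n1+1)/2 = 16 - 4*5/2 = 16 - 10 = 6.
       U_Y = n1*n2 - U_X = 24 - 6 = 18.
Step 4: No ties, so the exact null distribution of U (based on enumerating the C(10,4) = 210 equally likely rank assignments) gives the two-sided p-value.
Step 5: p-value = 0.257143; compare to alpha = 0.1. fail to reject H0.

U_X = 6, p = 0.257143, fail to reject H0 at alpha = 0.1.


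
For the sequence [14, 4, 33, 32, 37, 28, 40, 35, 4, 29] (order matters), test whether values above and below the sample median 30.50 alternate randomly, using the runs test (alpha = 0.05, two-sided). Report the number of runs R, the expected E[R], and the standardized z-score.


Step 1: Compute median = 30.50; label A = above, B = below.
Labels in order: BBAAABAABB  (n_A = 5, n_B = 5)
Step 2: Count runs R = 5.
Step 3: Under H0 (random ordering), E[R] = 2*n_A*n_B/(n_A+n_B) + 1 = 2*5*5/10 + 1 = 6.0000.
        Var[R] = 2*n_A*n_B*(2*n_A*n_B - n_A - n_B) / ((n_A+n_B)^2 * (n_A+n_B-1)) = 2000/900 = 2.2222.
        SD[R] = 1.4907.
Step 4: Continuity-corrected z = (R + 0.5 - E[R]) / SD[R] = (5 + 0.5 - 6.0000) / 1.4907 = -0.3354.
Step 5: Two-sided p-value via normal approximation = 2*(1 - Phi(|z|)) = 0.737316.
Step 6: alpha = 0.05. fail to reject H0.

R = 5, z = -0.3354, p = 0.737316, fail to reject H0.


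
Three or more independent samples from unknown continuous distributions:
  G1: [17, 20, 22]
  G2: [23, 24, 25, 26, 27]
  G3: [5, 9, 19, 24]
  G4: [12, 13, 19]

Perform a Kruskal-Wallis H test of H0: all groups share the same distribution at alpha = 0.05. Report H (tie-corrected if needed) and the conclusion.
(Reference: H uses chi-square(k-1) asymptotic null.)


Step 1: Combine all N = 15 observations and assign midranks.
sorted (value, group, rank): (5,G3,1), (9,G3,2), (12,G4,3), (13,G4,4), (17,G1,5), (19,G3,6.5), (19,G4,6.5), (20,G1,8), (22,G1,9), (23,G2,10), (24,G2,11.5), (24,G3,11.5), (25,G2,13), (26,G2,14), (27,G2,15)
Step 2: Sum ranks within each group.
R_1 = 22 (n_1 = 3)
R_2 = 63.5 (n_2 = 5)
R_3 = 21 (n_3 = 4)
R_4 = 13.5 (n_4 = 3)
Step 3: H = 12/(N(N+1)) * sum(R_i^2/n_i) - 3(N+1)
     = 12/(15*16) * (22^2/3 + 63.5^2/5 + 21^2/4 + 13.5^2/3) - 3*16
     = 0.050000 * 1138.78 - 48
     = 8.939167.
Step 4: Ties present; correction factor C = 1 - 12/(15^3 - 15) = 0.996429. Corrected H = 8.939167 / 0.996429 = 8.971207.
Step 5: Under H0, H ~ chi^2(3); p-value = 0.029676.
Step 6: alpha = 0.05. reject H0.

H = 8.9712, df = 3, p = 0.029676, reject H0.


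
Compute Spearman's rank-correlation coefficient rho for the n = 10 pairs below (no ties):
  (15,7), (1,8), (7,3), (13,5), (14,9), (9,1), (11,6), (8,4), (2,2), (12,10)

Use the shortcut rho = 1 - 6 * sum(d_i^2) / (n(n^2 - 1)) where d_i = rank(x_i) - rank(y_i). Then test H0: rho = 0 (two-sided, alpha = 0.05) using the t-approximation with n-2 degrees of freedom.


Step 1: Rank x and y separately (midranks; no ties here).
rank(x): 15->10, 1->1, 7->3, 13->8, 14->9, 9->5, 11->6, 8->4, 2->2, 12->7
rank(y): 7->7, 8->8, 3->3, 5->5, 9->9, 1->1, 6->6, 4->4, 2->2, 10->10
Step 2: d_i = R_x(i) - R_y(i); compute d_i^2.
  (10-7)^2=9, (1-8)^2=49, (3-3)^2=0, (8-5)^2=9, (9-9)^2=0, (5-1)^2=16, (6-6)^2=0, (4-4)^2=0, (2-2)^2=0, (7-10)^2=9
sum(d^2) = 92.
Step 3: rho = 1 - 6*92 / (10*(10^2 - 1)) = 1 - 552/990 = 0.442424.
Step 4: Under H0, t = rho * sqrt((n-2)/(1-rho^2)) = 1.3954 ~ t(8).
Step 5: Two-sided p-value from the t-distribution with 8 df = 0.200423.
Step 6: alpha = 0.05. fail to reject H0.

rho = 0.4424, p = 0.200423, fail to reject H0 at alpha = 0.05.


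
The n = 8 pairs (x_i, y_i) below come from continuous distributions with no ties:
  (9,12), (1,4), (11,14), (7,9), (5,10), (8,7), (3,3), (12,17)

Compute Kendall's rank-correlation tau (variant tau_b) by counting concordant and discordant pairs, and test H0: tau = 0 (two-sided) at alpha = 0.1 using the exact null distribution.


Step 1: Enumerate the 28 unordered pairs (i,j) with i<j and classify each by sign(x_j-x_i) * sign(y_j-y_i).
  (1,2):dx=-8,dy=-8->C; (1,3):dx=+2,dy=+2->C; (1,4):dx=-2,dy=-3->C; (1,5):dx=-4,dy=-2->C
  (1,6):dx=-1,dy=-5->C; (1,7):dx=-6,dy=-9->C; (1,8):dx=+3,dy=+5->C; (2,3):dx=+10,dy=+10->C
  (2,4):dx=+6,dy=+5->C; (2,5):dx=+4,dy=+6->C; (2,6):dx=+7,dy=+3->C; (2,7):dx=+2,dy=-1->D
  (2,8):dx=+11,dy=+13->C; (3,4):dx=-4,dy=-5->C; (3,5):dx=-6,dy=-4->C; (3,6):dx=-3,dy=-7->C
  (3,7):dx=-8,dy=-11->C; (3,8):dx=+1,dy=+3->C; (4,5):dx=-2,dy=+1->D; (4,6):dx=+1,dy=-2->D
  (4,7):dx=-4,dy=-6->C; (4,8):dx=+5,dy=+8->C; (5,6):dx=+3,dy=-3->D; (5,7):dx=-2,dy=-7->C
  (5,8):dx=+7,dy=+7->C; (6,7):dx=-5,dy=-4->C; (6,8):dx=+4,dy=+10->C; (7,8):dx=+9,dy=+14->C
Step 2: C = 24, D = 4, total pairs = 28.
Step 3: tau = (C - D)/(n(n-1)/2) = (24 - 4)/28 = 0.714286.
Step 4: Exact two-sided p-value (enumerate n! = 40320 permutations of y under H0): p = 0.014137.
Step 5: alpha = 0.1. reject H0.

tau_b = 0.7143 (C=24, D=4), p = 0.014137, reject H0.


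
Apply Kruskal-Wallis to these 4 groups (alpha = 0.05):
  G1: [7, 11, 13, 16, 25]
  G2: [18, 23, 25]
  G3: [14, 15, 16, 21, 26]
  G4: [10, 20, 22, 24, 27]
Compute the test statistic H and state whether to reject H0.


Step 1: Combine all N = 18 observations and assign midranks.
sorted (value, group, rank): (7,G1,1), (10,G4,2), (11,G1,3), (13,G1,4), (14,G3,5), (15,G3,6), (16,G1,7.5), (16,G3,7.5), (18,G2,9), (20,G4,10), (21,G3,11), (22,G4,12), (23,G2,13), (24,G4,14), (25,G1,15.5), (25,G2,15.5), (26,G3,17), (27,G4,18)
Step 2: Sum ranks within each group.
R_1 = 31 (n_1 = 5)
R_2 = 37.5 (n_2 = 3)
R_3 = 46.5 (n_3 = 5)
R_4 = 56 (n_4 = 5)
Step 3: H = 12/(N(N+1)) * sum(R_i^2/n_i) - 3(N+1)
     = 12/(18*19) * (31^2/5 + 37.5^2/3 + 46.5^2/5 + 56^2/5) - 3*19
     = 0.035088 * 1720.6 - 57
     = 3.371930.
Step 4: Ties present; correction factor C = 1 - 12/(18^3 - 18) = 0.997936. Corrected H = 3.371930 / 0.997936 = 3.378904.
Step 5: Under H0, H ~ chi^2(3); p-value = 0.336811.
Step 6: alpha = 0.05. fail to reject H0.

H = 3.3789, df = 3, p = 0.336811, fail to reject H0.


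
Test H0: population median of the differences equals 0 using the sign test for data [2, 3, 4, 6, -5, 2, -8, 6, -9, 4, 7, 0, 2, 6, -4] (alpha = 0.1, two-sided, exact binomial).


Step 1: Discard zero differences. Original n = 15; n_eff = number of nonzero differences = 14.
Nonzero differences (with sign): +2, +3, +4, +6, -5, +2, -8, +6, -9, +4, +7, +2, +6, -4
Step 2: Count signs: positive = 10, negative = 4.
Step 3: Under H0: P(positive) = 0.5, so the number of positives S ~ Bin(14, 0.5).
Step 4: Two-sided exact p-value = sum of Bin(14,0.5) probabilities at or below the observed probability = 0.179565.
Step 5: alpha = 0.1. fail to reject H0.

n_eff = 14, pos = 10, neg = 4, p = 0.179565, fail to reject H0.


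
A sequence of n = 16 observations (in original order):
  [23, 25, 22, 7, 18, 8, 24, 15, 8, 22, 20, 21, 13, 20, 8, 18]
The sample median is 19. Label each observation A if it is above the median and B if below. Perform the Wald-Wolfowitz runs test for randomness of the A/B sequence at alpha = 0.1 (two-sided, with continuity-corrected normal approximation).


Step 1: Compute median = 19; label A = above, B = below.
Labels in order: AAABBBABBAAABABB  (n_A = 8, n_B = 8)
Step 2: Count runs R = 8.
Step 3: Under H0 (random ordering), E[R] = 2*n_A*n_B/(n_A+n_B) + 1 = 2*8*8/16 + 1 = 9.0000.
        Var[R] = 2*n_A*n_B*(2*n_A*n_B - n_A - n_B) / ((n_A+n_B)^2 * (n_A+n_B-1)) = 14336/3840 = 3.7333.
        SD[R] = 1.9322.
Step 4: Continuity-corrected z = (R + 0.5 - E[R]) / SD[R] = (8 + 0.5 - 9.0000) / 1.9322 = -0.2588.
Step 5: Two-sided p-value via normal approximation = 2*(1 - Phi(|z|)) = 0.795809.
Step 6: alpha = 0.1. fail to reject H0.

R = 8, z = -0.2588, p = 0.795809, fail to reject H0.


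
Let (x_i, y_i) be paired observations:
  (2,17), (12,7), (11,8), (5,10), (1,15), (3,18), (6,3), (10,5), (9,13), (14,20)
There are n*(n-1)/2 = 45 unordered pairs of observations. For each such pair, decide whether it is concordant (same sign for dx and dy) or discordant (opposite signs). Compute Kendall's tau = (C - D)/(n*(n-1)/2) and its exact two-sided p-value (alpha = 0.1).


Step 1: Enumerate the 45 unordered pairs (i,j) with i<j and classify each by sign(x_j-x_i) * sign(y_j-y_i).
  (1,2):dx=+10,dy=-10->D; (1,3):dx=+9,dy=-9->D; (1,4):dx=+3,dy=-7->D; (1,5):dx=-1,dy=-2->C
  (1,6):dx=+1,dy=+1->C; (1,7):dx=+4,dy=-14->D; (1,8):dx=+8,dy=-12->D; (1,9):dx=+7,dy=-4->D
  (1,10):dx=+12,dy=+3->C; (2,3):dx=-1,dy=+1->D; (2,4):dx=-7,dy=+3->D; (2,5):dx=-11,dy=+8->D
  (2,6):dx=-9,dy=+11->D; (2,7):dx=-6,dy=-4->C; (2,8):dx=-2,dy=-2->C; (2,9):dx=-3,dy=+6->D
  (2,10):dx=+2,dy=+13->C; (3,4):dx=-6,dy=+2->D; (3,5):dx=-10,dy=+7->D; (3,6):dx=-8,dy=+10->D
  (3,7):dx=-5,dy=-5->C; (3,8):dx=-1,dy=-3->C; (3,9):dx=-2,dy=+5->D; (3,10):dx=+3,dy=+12->C
  (4,5):dx=-4,dy=+5->D; (4,6):dx=-2,dy=+8->D; (4,7):dx=+1,dy=-7->D; (4,8):dx=+5,dy=-5->D
  (4,9):dx=+4,dy=+3->C; (4,10):dx=+9,dy=+10->C; (5,6):dx=+2,dy=+3->C; (5,7):dx=+5,dy=-12->D
  (5,8):dx=+9,dy=-10->D; (5,9):dx=+8,dy=-2->D; (5,10):dx=+13,dy=+5->C; (6,7):dx=+3,dy=-15->D
  (6,8):dx=+7,dy=-13->D; (6,9):dx=+6,dy=-5->D; (6,10):dx=+11,dy=+2->C; (7,8):dx=+4,dy=+2->C
  (7,9):dx=+3,dy=+10->C; (7,10):dx=+8,dy=+17->C; (8,9):dx=-1,dy=+8->D; (8,10):dx=+4,dy=+15->C
  (9,10):dx=+5,dy=+7->C
Step 2: C = 19, D = 26, total pairs = 45.
Step 3: tau = (C - D)/(n(n-1)/2) = (19 - 26)/45 = -0.155556.
Step 4: Exact two-sided p-value (enumerate n! = 3628800 permutations of y under H0): p = 0.600654.
Step 5: alpha = 0.1. fail to reject H0.

tau_b = -0.1556 (C=19, D=26), p = 0.600654, fail to reject H0.


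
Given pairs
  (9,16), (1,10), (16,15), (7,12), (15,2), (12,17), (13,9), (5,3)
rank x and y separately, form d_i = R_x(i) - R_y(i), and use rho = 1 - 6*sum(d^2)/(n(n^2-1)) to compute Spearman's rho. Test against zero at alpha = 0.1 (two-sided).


Step 1: Rank x and y separately (midranks; no ties here).
rank(x): 9->4, 1->1, 16->8, 7->3, 15->7, 12->5, 13->6, 5->2
rank(y): 16->7, 10->4, 15->6, 12->5, 2->1, 17->8, 9->3, 3->2
Step 2: d_i = R_x(i) - R_y(i); compute d_i^2.
  (4-7)^2=9, (1-4)^2=9, (8-6)^2=4, (3-5)^2=4, (7-1)^2=36, (5-8)^2=9, (6-3)^2=9, (2-2)^2=0
sum(d^2) = 80.
Step 3: rho = 1 - 6*80 / (8*(8^2 - 1)) = 1 - 480/504 = 0.047619.
Step 4: Under H0, t = rho * sqrt((n-2)/(1-rho^2)) = 0.1168 ~ t(6).
Step 5: Two-sided p-value from the t-distribution with 6 df = 0.910849.
Step 6: alpha = 0.1. fail to reject H0.

rho = 0.0476, p = 0.910849, fail to reject H0 at alpha = 0.1.


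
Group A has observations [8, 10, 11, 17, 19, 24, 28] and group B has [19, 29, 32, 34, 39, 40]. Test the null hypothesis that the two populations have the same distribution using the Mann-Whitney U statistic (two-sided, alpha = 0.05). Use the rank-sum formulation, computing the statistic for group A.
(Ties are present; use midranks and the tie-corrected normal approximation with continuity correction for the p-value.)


Step 1: Combine and sort all 13 observations; assign midranks.
sorted (value, group): (8,X), (10,X), (11,X), (17,X), (19,X), (19,Y), (24,X), (28,X), (29,Y), (32,Y), (34,Y), (39,Y), (40,Y)
ranks: 8->1, 10->2, 11->3, 17->4, 19->5.5, 19->5.5, 24->7, 28->8, 29->9, 32->10, 34->11, 39->12, 40->13
Step 2: Rank sum for X: R1 = 1 + 2 + 3 + 4 + 5.5 + 7 + 8 = 30.5.
Step 3: U_X = R1 - n1(n1+1)/2 = 30.5 - 7*8/2 = 30.5 - 28 = 2.5.
       U_Y = n1*n2 - U_X = 42 - 2.5 = 39.5.
Step 4: Ties are present, so use the tie-corrected normal approximation (with continuity correction) for the p-value.
Step 5: p-value = 0.010025; compare to alpha = 0.05. reject H0.

U_X = 2.5, p = 0.010025, reject H0 at alpha = 0.05.


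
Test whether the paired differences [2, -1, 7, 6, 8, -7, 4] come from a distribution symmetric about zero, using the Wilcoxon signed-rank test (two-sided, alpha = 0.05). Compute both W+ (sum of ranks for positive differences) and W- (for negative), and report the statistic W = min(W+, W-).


Step 1: Drop any zero differences (none here) and take |d_i|.
|d| = [2, 1, 7, 6, 8, 7, 4]
Step 2: Midrank |d_i| (ties get averaged ranks).
ranks: |2|->2, |1|->1, |7|->5.5, |6|->4, |8|->7, |7|->5.5, |4|->3
Step 3: Attach original signs; sum ranks with positive sign and with negative sign.
W+ = 2 + 5.5 + 4 + 7 + 3 = 21.5
W- = 1 + 5.5 = 6.5
(Check: W+ + W- = 28 should equal n(n+1)/2 = 28.)
Step 4: Test statistic W = min(W+, W-) = 6.5.
Step 5: Ties in |d|, so use the tie-corrected normal approximation.
        E[W] = n(n+1)/4 = 7*8/4 = 14.
        Tie groups: |d|=7 (t=2); sum(t^3 - t) = 6.
        Var[W] = n(n+1)(2n+1)/24 - sum(t^3-t)/48 = 840/24 - 6/48 = 34.875.
        z = (W - E[W]) / sqrt(Var[W]) = (6.5 - 14) / 5.9055 = -1.2700.
        Two-sided p = 2*Phi(z) = 0.204084.
Step 6: alpha = 0.05. fail to reject H0.

W+ = 21.5, W- = 6.5, W = min = 6.5, p = 0.204084, fail to reject H0.


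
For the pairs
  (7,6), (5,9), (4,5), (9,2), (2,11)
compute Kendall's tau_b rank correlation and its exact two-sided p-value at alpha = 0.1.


Step 1: Enumerate the 10 unordered pairs (i,j) with i<j and classify each by sign(x_j-x_i) * sign(y_j-y_i).
  (1,2):dx=-2,dy=+3->D; (1,3):dx=-3,dy=-1->C; (1,4):dx=+2,dy=-4->D; (1,5):dx=-5,dy=+5->D
  (2,3):dx=-1,dy=-4->C; (2,4):dx=+4,dy=-7->D; (2,5):dx=-3,dy=+2->D; (3,4):dx=+5,dy=-3->D
  (3,5):dx=-2,dy=+6->D; (4,5):dx=-7,dy=+9->D
Step 2: C = 2, D = 8, total pairs = 10.
Step 3: tau = (C - D)/(n(n-1)/2) = (2 - 8)/10 = -0.600000.
Step 4: Exact two-sided p-value (enumerate n! = 120 permutations of y under H0): p = 0.233333.
Step 5: alpha = 0.1. fail to reject H0.

tau_b = -0.6000 (C=2, D=8), p = 0.233333, fail to reject H0.


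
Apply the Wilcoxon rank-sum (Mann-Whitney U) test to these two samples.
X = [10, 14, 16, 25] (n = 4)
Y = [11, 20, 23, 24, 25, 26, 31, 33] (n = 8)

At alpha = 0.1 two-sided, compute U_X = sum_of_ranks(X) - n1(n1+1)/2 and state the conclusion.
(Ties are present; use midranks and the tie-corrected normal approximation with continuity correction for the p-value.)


Step 1: Combine and sort all 12 observations; assign midranks.
sorted (value, group): (10,X), (11,Y), (14,X), (16,X), (20,Y), (23,Y), (24,Y), (25,X), (25,Y), (26,Y), (31,Y), (33,Y)
ranks: 10->1, 11->2, 14->3, 16->4, 20->5, 23->6, 24->7, 25->8.5, 25->8.5, 26->10, 31->11, 33->12
Step 2: Rank sum for X: R1 = 1 + 3 + 4 + 8.5 = 16.5.
Step 3: U_X = R1 - n1(n1+1)/2 = 16.5 - 4*5/2 = 16.5 - 10 = 6.5.
       U_Y = n1*n2 - U_X = 32 - 6.5 = 25.5.
Step 4: Ties are present, so use the tie-corrected normal approximation (with continuity correction) for the p-value.
Step 5: p-value = 0.125707; compare to alpha = 0.1. fail to reject H0.

U_X = 6.5, p = 0.125707, fail to reject H0 at alpha = 0.1.


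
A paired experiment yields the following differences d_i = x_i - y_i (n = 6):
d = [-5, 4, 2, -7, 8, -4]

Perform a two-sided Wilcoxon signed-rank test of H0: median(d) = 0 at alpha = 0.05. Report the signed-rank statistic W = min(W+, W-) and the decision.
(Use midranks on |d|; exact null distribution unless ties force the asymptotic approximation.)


Step 1: Drop any zero differences (none here) and take |d_i|.
|d| = [5, 4, 2, 7, 8, 4]
Step 2: Midrank |d_i| (ties get averaged ranks).
ranks: |5|->4, |4|->2.5, |2|->1, |7|->5, |8|->6, |4|->2.5
Step 3: Attach original signs; sum ranks with positive sign and with negative sign.
W+ = 2.5 + 1 + 6 = 9.5
W- = 4 + 5 + 2.5 = 11.5
(Check: W+ + W- = 21 should equal n(n+1)/2 = 21.)
Step 4: Test statistic W = min(W+, W-) = 9.5.
Step 5: Ties in |d|, so use the tie-corrected normal approximation.
        E[W] = n(n+1)/4 = 6*7/4 = 10.5.
        Tie groups: |d|=4 (t=2); sum(t^3 - t) = 6.
        Var[W] = n(n+1)(2n+1)/24 - sum(t^3-t)/48 = 546/24 - 6/48 = 22.625.
        z = (W - E[W]) / sqrt(Var[W]) = (9.5 - 10.5) / 4.7566 = -0.2102.
        Two-sided p = 2*Phi(z) = 0.833484.
Step 6: alpha = 0.05. fail to reject H0.

W+ = 9.5, W- = 11.5, W = min = 9.5, p = 0.833484, fail to reject H0.


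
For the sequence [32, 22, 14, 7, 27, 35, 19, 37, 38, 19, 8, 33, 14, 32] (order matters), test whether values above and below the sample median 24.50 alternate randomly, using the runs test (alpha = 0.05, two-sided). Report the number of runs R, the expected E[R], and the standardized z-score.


Step 1: Compute median = 24.50; label A = above, B = below.
Labels in order: ABBBAABAABBABA  (n_A = 7, n_B = 7)
Step 2: Count runs R = 9.
Step 3: Under H0 (random ordering), E[R] = 2*n_A*n_B/(n_A+n_B) + 1 = 2*7*7/14 + 1 = 8.0000.
        Var[R] = 2*n_A*n_B*(2*n_A*n_B - n_A - n_B) / ((n_A+n_B)^2 * (n_A+n_B-1)) = 8232/2548 = 3.2308.
        SD[R] = 1.7974.
Step 4: Continuity-corrected z = (R - 0.5 - E[R]) / SD[R] = (9 - 0.5 - 8.0000) / 1.7974 = 0.2782.
Step 5: Two-sided p-value via normal approximation = 2*(1 - Phi(|z|)) = 0.780879.
Step 6: alpha = 0.05. fail to reject H0.

R = 9, z = 0.2782, p = 0.780879, fail to reject H0.


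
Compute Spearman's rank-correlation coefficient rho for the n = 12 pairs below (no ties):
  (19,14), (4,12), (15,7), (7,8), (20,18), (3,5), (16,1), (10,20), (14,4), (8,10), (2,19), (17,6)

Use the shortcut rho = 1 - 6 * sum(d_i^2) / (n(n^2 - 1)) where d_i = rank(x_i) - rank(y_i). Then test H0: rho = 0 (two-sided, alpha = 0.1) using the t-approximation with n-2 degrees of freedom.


Step 1: Rank x and y separately (midranks; no ties here).
rank(x): 19->11, 4->3, 15->8, 7->4, 20->12, 3->2, 16->9, 10->6, 14->7, 8->5, 2->1, 17->10
rank(y): 14->9, 12->8, 7->5, 8->6, 18->10, 5->3, 1->1, 20->12, 4->2, 10->7, 19->11, 6->4
Step 2: d_i = R_x(i) - R_y(i); compute d_i^2.
  (11-9)^2=4, (3-8)^2=25, (8-5)^2=9, (4-6)^2=4, (12-10)^2=4, (2-3)^2=1, (9-1)^2=64, (6-12)^2=36, (7-2)^2=25, (5-7)^2=4, (1-11)^2=100, (10-4)^2=36
sum(d^2) = 312.
Step 3: rho = 1 - 6*312 / (12*(12^2 - 1)) = 1 - 1872/1716 = -0.090909.
Step 4: Under H0, t = rho * sqrt((n-2)/(1-rho^2)) = -0.2887 ~ t(10).
Step 5: Two-sided p-value from the t-distribution with 10 df = 0.778725.
Step 6: alpha = 0.1. fail to reject H0.

rho = -0.0909, p = 0.778725, fail to reject H0 at alpha = 0.1.


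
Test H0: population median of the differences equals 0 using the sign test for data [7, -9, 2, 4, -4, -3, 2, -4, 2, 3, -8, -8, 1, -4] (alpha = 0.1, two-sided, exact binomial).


Step 1: Discard zero differences. Original n = 14; n_eff = number of nonzero differences = 14.
Nonzero differences (with sign): +7, -9, +2, +4, -4, -3, +2, -4, +2, +3, -8, -8, +1, -4
Step 2: Count signs: positive = 7, negative = 7.
Step 3: Under H0: P(positive) = 0.5, so the number of positives S ~ Bin(14, 0.5).
Step 4: Two-sided exact p-value = sum of Bin(14,0.5) probabilities at or below the observed probability = 1.000000.
Step 5: alpha = 0.1. fail to reject H0.

n_eff = 14, pos = 7, neg = 7, p = 1.000000, fail to reject H0.


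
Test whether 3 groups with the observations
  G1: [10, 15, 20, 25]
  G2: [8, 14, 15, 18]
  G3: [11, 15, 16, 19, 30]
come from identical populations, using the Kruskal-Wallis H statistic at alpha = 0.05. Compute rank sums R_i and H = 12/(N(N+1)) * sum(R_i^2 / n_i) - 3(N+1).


Step 1: Combine all N = 13 observations and assign midranks.
sorted (value, group, rank): (8,G2,1), (10,G1,2), (11,G3,3), (14,G2,4), (15,G1,6), (15,G2,6), (15,G3,6), (16,G3,8), (18,G2,9), (19,G3,10), (20,G1,11), (25,G1,12), (30,G3,13)
Step 2: Sum ranks within each group.
R_1 = 31 (n_1 = 4)
R_2 = 20 (n_2 = 4)
R_3 = 40 (n_3 = 5)
Step 3: H = 12/(N(N+1)) * sum(R_i^2/n_i) - 3(N+1)
     = 12/(13*14) * (31^2/4 + 20^2/4 + 40^2/5) - 3*14
     = 0.065934 * 660.25 - 42
     = 1.532967.
Step 4: Ties present; correction factor C = 1 - 24/(13^3 - 13) = 0.989011. Corrected H = 1.532967 / 0.989011 = 1.550000.
Step 5: Under H0, H ~ chi^2(2); p-value = 0.460704.
Step 6: alpha = 0.05. fail to reject H0.

H = 1.5500, df = 2, p = 0.460704, fail to reject H0.


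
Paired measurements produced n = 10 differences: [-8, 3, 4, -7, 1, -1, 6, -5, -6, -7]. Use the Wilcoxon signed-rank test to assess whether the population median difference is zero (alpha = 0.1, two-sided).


Step 1: Drop any zero differences (none here) and take |d_i|.
|d| = [8, 3, 4, 7, 1, 1, 6, 5, 6, 7]
Step 2: Midrank |d_i| (ties get averaged ranks).
ranks: |8|->10, |3|->3, |4|->4, |7|->8.5, |1|->1.5, |1|->1.5, |6|->6.5, |5|->5, |6|->6.5, |7|->8.5
Step 3: Attach original signs; sum ranks with positive sign and with negative sign.
W+ = 3 + 4 + 1.5 + 6.5 = 15
W- = 10 + 8.5 + 1.5 + 5 + 6.5 + 8.5 = 40
(Check: W+ + W- = 55 should equal n(n+1)/2 = 55.)
Step 4: Test statistic W = min(W+, W-) = 15.
Step 5: Ties in |d|, so use the tie-corrected normal approximation.
        E[W] = n(n+1)/4 = 10*11/4 = 27.5.
        Tie groups: |d|=1 (t=2), |d|=6 (t=2), |d|=7 (t=2); sum(t^3 - t) = 18.
        Var[W] = n(n+1)(2n+1)/24 - sum(t^3-t)/48 = 2310/24 - 18/48 = 95.875.
        z = (W - E[W]) / sqrt(Var[W]) = (15 - 27.5) / 9.7916 = -1.2766.
        Two-sided p = 2*Phi(z) = 0.201741.
Step 6: alpha = 0.1. fail to reject H0.

W+ = 15, W- = 40, W = min = 15, p = 0.201741, fail to reject H0.


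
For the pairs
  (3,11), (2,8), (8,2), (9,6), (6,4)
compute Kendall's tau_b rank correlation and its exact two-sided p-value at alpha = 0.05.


Step 1: Enumerate the 10 unordered pairs (i,j) with i<j and classify each by sign(x_j-x_i) * sign(y_j-y_i).
  (1,2):dx=-1,dy=-3->C; (1,3):dx=+5,dy=-9->D; (1,4):dx=+6,dy=-5->D; (1,5):dx=+3,dy=-7->D
  (2,3):dx=+6,dy=-6->D; (2,4):dx=+7,dy=-2->D; (2,5):dx=+4,dy=-4->D; (3,4):dx=+1,dy=+4->C
  (3,5):dx=-2,dy=+2->D; (4,5):dx=-3,dy=-2->C
Step 2: C = 3, D = 7, total pairs = 10.
Step 3: tau = (C - D)/(n(n-1)/2) = (3 - 7)/10 = -0.400000.
Step 4: Exact two-sided p-value (enumerate n! = 120 permutations of y under H0): p = 0.483333.
Step 5: alpha = 0.05. fail to reject H0.

tau_b = -0.4000 (C=3, D=7), p = 0.483333, fail to reject H0.


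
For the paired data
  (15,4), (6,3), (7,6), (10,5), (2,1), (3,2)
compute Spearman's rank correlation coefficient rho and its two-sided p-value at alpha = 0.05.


Step 1: Rank x and y separately (midranks; no ties here).
rank(x): 15->6, 6->3, 7->4, 10->5, 2->1, 3->2
rank(y): 4->4, 3->3, 6->6, 5->5, 1->1, 2->2
Step 2: d_i = R_x(i) - R_y(i); compute d_i^2.
  (6-4)^2=4, (3-3)^2=0, (4-6)^2=4, (5-5)^2=0, (1-1)^2=0, (2-2)^2=0
sum(d^2) = 8.
Step 3: rho = 1 - 6*8 / (6*(6^2 - 1)) = 1 - 48/210 = 0.771429.
Step 4: Under H0, t = rho * sqrt((n-2)/(1-rho^2)) = 2.4247 ~ t(4).
Step 5: Two-sided p-value from the t-distribution with 4 df = 0.072397.
Step 6: alpha = 0.05. fail to reject H0.

rho = 0.7714, p = 0.072397, fail to reject H0 at alpha = 0.05.


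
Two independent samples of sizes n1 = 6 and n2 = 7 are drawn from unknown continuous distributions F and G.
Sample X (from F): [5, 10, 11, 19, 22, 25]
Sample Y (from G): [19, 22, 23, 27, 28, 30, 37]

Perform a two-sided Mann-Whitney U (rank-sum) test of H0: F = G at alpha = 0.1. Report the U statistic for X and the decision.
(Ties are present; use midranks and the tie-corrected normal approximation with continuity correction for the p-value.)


Step 1: Combine and sort all 13 observations; assign midranks.
sorted (value, group): (5,X), (10,X), (11,X), (19,X), (19,Y), (22,X), (22,Y), (23,Y), (25,X), (27,Y), (28,Y), (30,Y), (37,Y)
ranks: 5->1, 10->2, 11->3, 19->4.5, 19->4.5, 22->6.5, 22->6.5, 23->8, 25->9, 27->10, 28->11, 30->12, 37->13
Step 2: Rank sum for X: R1 = 1 + 2 + 3 + 4.5 + 6.5 + 9 = 26.
Step 3: U_X = R1 - n1(n1+1)/2 = 26 - 6*7/2 = 26 - 21 = 5.
       U_Y = n1*n2 - U_X = 42 - 5 = 37.
Step 4: Ties are present, so use the tie-corrected normal approximation (with continuity correction) for the p-value.
Step 5: p-value = 0.026392; compare to alpha = 0.1. reject H0.

U_X = 5, p = 0.026392, reject H0 at alpha = 0.1.


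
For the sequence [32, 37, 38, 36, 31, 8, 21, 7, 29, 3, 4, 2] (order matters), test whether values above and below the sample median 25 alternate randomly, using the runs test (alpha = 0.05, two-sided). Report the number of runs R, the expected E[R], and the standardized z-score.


Step 1: Compute median = 25; label A = above, B = below.
Labels in order: AAAAABBBABBB  (n_A = 6, n_B = 6)
Step 2: Count runs R = 4.
Step 3: Under H0 (random ordering), E[R] = 2*n_A*n_B/(n_A+n_B) + 1 = 2*6*6/12 + 1 = 7.0000.
        Var[R] = 2*n_A*n_B*(2*n_A*n_B - n_A - n_B) / ((n_A+n_B)^2 * (n_A+n_B-1)) = 4320/1584 = 2.7273.
        SD[R] = 1.6514.
Step 4: Continuity-corrected z = (R + 0.5 - E[R]) / SD[R] = (4 + 0.5 - 7.0000) / 1.6514 = -1.5138.
Step 5: Two-sided p-value via normal approximation = 2*(1 - Phi(|z|)) = 0.130070.
Step 6: alpha = 0.05. fail to reject H0.

R = 4, z = -1.5138, p = 0.130070, fail to reject H0.


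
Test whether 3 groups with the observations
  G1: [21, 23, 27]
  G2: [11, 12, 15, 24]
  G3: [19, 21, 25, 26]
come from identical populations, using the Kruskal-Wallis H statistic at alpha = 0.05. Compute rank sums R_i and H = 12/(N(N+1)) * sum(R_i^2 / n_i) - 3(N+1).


Step 1: Combine all N = 11 observations and assign midranks.
sorted (value, group, rank): (11,G2,1), (12,G2,2), (15,G2,3), (19,G3,4), (21,G1,5.5), (21,G3,5.5), (23,G1,7), (24,G2,8), (25,G3,9), (26,G3,10), (27,G1,11)
Step 2: Sum ranks within each group.
R_1 = 23.5 (n_1 = 3)
R_2 = 14 (n_2 = 4)
R_3 = 28.5 (n_3 = 4)
Step 3: H = 12/(N(N+1)) * sum(R_i^2/n_i) - 3(N+1)
     = 12/(11*12) * (23.5^2/3 + 14^2/4 + 28.5^2/4) - 3*12
     = 0.090909 * 436.146 - 36
     = 3.649621.
Step 4: Ties present; correction factor C = 1 - 6/(11^3 - 11) = 0.995455. Corrected H = 3.649621 / 0.995455 = 3.666286.
Step 5: Under H0, H ~ chi^2(2); p-value = 0.159910.
Step 6: alpha = 0.05. fail to reject H0.

H = 3.6663, df = 2, p = 0.159910, fail to reject H0.


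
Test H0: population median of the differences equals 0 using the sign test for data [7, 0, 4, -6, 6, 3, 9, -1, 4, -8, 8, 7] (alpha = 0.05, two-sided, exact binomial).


Step 1: Discard zero differences. Original n = 12; n_eff = number of nonzero differences = 11.
Nonzero differences (with sign): +7, +4, -6, +6, +3, +9, -1, +4, -8, +8, +7
Step 2: Count signs: positive = 8, negative = 3.
Step 3: Under H0: P(positive) = 0.5, so the number of positives S ~ Bin(11, 0.5).
Step 4: Two-sided exact p-value = sum of Bin(11,0.5) probabilities at or below the observed probability = 0.226562.
Step 5: alpha = 0.05. fail to reject H0.

n_eff = 11, pos = 8, neg = 3, p = 0.226562, fail to reject H0.


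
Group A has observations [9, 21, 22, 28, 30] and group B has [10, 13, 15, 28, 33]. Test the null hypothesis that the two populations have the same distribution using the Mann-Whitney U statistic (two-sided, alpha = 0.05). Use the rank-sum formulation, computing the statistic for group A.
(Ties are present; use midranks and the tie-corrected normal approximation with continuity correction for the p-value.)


Step 1: Combine and sort all 10 observations; assign midranks.
sorted (value, group): (9,X), (10,Y), (13,Y), (15,Y), (21,X), (22,X), (28,X), (28,Y), (30,X), (33,Y)
ranks: 9->1, 10->2, 13->3, 15->4, 21->5, 22->6, 28->7.5, 28->7.5, 30->9, 33->10
Step 2: Rank sum for X: R1 = 1 + 5 + 6 + 7.5 + 9 = 28.5.
Step 3: U_X = R1 - n1(n1+1)/2 = 28.5 - 5*6/2 = 28.5 - 15 = 13.5.
       U_Y = n1*n2 - U_X = 25 - 13.5 = 11.5.
Step 4: Ties are present, so use the tie-corrected normal approximation (with continuity correction) for the p-value.
Step 5: p-value = 0.916563; compare to alpha = 0.05. fail to reject H0.

U_X = 13.5, p = 0.916563, fail to reject H0 at alpha = 0.05.


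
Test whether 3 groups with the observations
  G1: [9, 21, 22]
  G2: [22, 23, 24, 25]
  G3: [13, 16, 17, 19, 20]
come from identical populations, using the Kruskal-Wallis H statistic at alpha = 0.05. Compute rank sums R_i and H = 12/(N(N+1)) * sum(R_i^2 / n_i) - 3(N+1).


Step 1: Combine all N = 12 observations and assign midranks.
sorted (value, group, rank): (9,G1,1), (13,G3,2), (16,G3,3), (17,G3,4), (19,G3,5), (20,G3,6), (21,G1,7), (22,G1,8.5), (22,G2,8.5), (23,G2,10), (24,G2,11), (25,G2,12)
Step 2: Sum ranks within each group.
R_1 = 16.5 (n_1 = 3)
R_2 = 41.5 (n_2 = 4)
R_3 = 20 (n_3 = 5)
Step 3: H = 12/(N(N+1)) * sum(R_i^2/n_i) - 3(N+1)
     = 12/(12*13) * (16.5^2/3 + 41.5^2/4 + 20^2/5) - 3*13
     = 0.076923 * 601.312 - 39
     = 7.254808.
Step 4: Ties present; correction factor C = 1 - 6/(12^3 - 12) = 0.996503. Corrected H = 7.254808 / 0.996503 = 7.280263.
Step 5: Under H0, H ~ chi^2(2); p-value = 0.026249.
Step 6: alpha = 0.05. reject H0.

H = 7.2803, df = 2, p = 0.026249, reject H0.


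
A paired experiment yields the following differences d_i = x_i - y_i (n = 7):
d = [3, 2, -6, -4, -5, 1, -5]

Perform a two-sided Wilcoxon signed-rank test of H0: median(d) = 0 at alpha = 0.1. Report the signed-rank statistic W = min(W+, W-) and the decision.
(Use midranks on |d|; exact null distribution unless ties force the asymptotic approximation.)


Step 1: Drop any zero differences (none here) and take |d_i|.
|d| = [3, 2, 6, 4, 5, 1, 5]
Step 2: Midrank |d_i| (ties get averaged ranks).
ranks: |3|->3, |2|->2, |6|->7, |4|->4, |5|->5.5, |1|->1, |5|->5.5
Step 3: Attach original signs; sum ranks with positive sign and with negative sign.
W+ = 3 + 2 + 1 = 6
W- = 7 + 4 + 5.5 + 5.5 = 22
(Check: W+ + W- = 28 should equal n(n+1)/2 = 28.)
Step 4: Test statistic W = min(W+, W-) = 6.
Step 5: Ties in |d|, so use the tie-corrected normal approximation.
        E[W] = n(n+1)/4 = 7*8/4 = 14.
        Tie groups: |d|=5 (t=2); sum(t^3 - t) = 6.
        Var[W] = n(n+1)(2n+1)/24 - sum(t^3-t)/48 = 840/24 - 6/48 = 34.875.
        z = (W - E[W]) / sqrt(Var[W]) = (6 - 14) / 5.9055 = -1.3547.
        Two-sided p = 2*Phi(z) = 0.175523.
Step 6: alpha = 0.1. fail to reject H0.

W+ = 6, W- = 22, W = min = 6, p = 0.175523, fail to reject H0.


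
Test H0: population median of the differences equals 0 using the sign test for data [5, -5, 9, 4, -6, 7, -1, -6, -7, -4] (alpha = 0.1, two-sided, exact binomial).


Step 1: Discard zero differences. Original n = 10; n_eff = number of nonzero differences = 10.
Nonzero differences (with sign): +5, -5, +9, +4, -6, +7, -1, -6, -7, -4
Step 2: Count signs: positive = 4, negative = 6.
Step 3: Under H0: P(positive) = 0.5, so the number of positives S ~ Bin(10, 0.5).
Step 4: Two-sided exact p-value = sum of Bin(10,0.5) probabilities at or below the observed probability = 0.753906.
Step 5: alpha = 0.1. fail to reject H0.

n_eff = 10, pos = 4, neg = 6, p = 0.753906, fail to reject H0.


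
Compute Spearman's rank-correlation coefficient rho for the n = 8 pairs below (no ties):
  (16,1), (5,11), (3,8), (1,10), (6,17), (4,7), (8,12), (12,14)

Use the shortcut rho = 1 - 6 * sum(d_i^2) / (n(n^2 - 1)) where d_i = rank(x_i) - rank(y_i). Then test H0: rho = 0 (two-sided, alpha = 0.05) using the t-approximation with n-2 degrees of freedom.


Step 1: Rank x and y separately (midranks; no ties here).
rank(x): 16->8, 5->4, 3->2, 1->1, 6->5, 4->3, 8->6, 12->7
rank(y): 1->1, 11->5, 8->3, 10->4, 17->8, 7->2, 12->6, 14->7
Step 2: d_i = R_x(i) - R_y(i); compute d_i^2.
  (8-1)^2=49, (4-5)^2=1, (2-3)^2=1, (1-4)^2=9, (5-8)^2=9, (3-2)^2=1, (6-6)^2=0, (7-7)^2=0
sum(d^2) = 70.
Step 3: rho = 1 - 6*70 / (8*(8^2 - 1)) = 1 - 420/504 = 0.166667.
Step 4: Under H0, t = rho * sqrt((n-2)/(1-rho^2)) = 0.4140 ~ t(6).
Step 5: Two-sided p-value from the t-distribution with 6 df = 0.693239.
Step 6: alpha = 0.05. fail to reject H0.

rho = 0.1667, p = 0.693239, fail to reject H0 at alpha = 0.05.


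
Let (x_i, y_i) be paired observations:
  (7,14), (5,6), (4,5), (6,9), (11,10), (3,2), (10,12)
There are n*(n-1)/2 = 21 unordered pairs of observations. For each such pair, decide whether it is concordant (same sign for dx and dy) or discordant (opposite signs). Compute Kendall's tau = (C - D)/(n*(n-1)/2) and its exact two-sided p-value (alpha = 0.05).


Step 1: Enumerate the 21 unordered pairs (i,j) with i<j and classify each by sign(x_j-x_i) * sign(y_j-y_i).
  (1,2):dx=-2,dy=-8->C; (1,3):dx=-3,dy=-9->C; (1,4):dx=-1,dy=-5->C; (1,5):dx=+4,dy=-4->D
  (1,6):dx=-4,dy=-12->C; (1,7):dx=+3,dy=-2->D; (2,3):dx=-1,dy=-1->C; (2,4):dx=+1,dy=+3->C
  (2,5):dx=+6,dy=+4->C; (2,6):dx=-2,dy=-4->C; (2,7):dx=+5,dy=+6->C; (3,4):dx=+2,dy=+4->C
  (3,5):dx=+7,dy=+5->C; (3,6):dx=-1,dy=-3->C; (3,7):dx=+6,dy=+7->C; (4,5):dx=+5,dy=+1->C
  (4,6):dx=-3,dy=-7->C; (4,7):dx=+4,dy=+3->C; (5,6):dx=-8,dy=-8->C; (5,7):dx=-1,dy=+2->D
  (6,7):dx=+7,dy=+10->C
Step 2: C = 18, D = 3, total pairs = 21.
Step 3: tau = (C - D)/(n(n-1)/2) = (18 - 3)/21 = 0.714286.
Step 4: Exact two-sided p-value (enumerate n! = 5040 permutations of y under H0): p = 0.030159.
Step 5: alpha = 0.05. reject H0.

tau_b = 0.7143 (C=18, D=3), p = 0.030159, reject H0.


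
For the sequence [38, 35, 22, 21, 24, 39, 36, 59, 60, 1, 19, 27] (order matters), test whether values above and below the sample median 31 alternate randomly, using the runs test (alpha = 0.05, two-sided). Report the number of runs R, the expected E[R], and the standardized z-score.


Step 1: Compute median = 31; label A = above, B = below.
Labels in order: AABBBAAAABBB  (n_A = 6, n_B = 6)
Step 2: Count runs R = 4.
Step 3: Under H0 (random ordering), E[R] = 2*n_A*n_B/(n_A+n_B) + 1 = 2*6*6/12 + 1 = 7.0000.
        Var[R] = 2*n_A*n_B*(2*n_A*n_B - n_A - n_B) / ((n_A+n_B)^2 * (n_A+n_B-1)) = 4320/1584 = 2.7273.
        SD[R] = 1.6514.
Step 4: Continuity-corrected z = (R + 0.5 - E[R]) / SD[R] = (4 + 0.5 - 7.0000) / 1.6514 = -1.5138.
Step 5: Two-sided p-value via normal approximation = 2*(1 - Phi(|z|)) = 0.130070.
Step 6: alpha = 0.05. fail to reject H0.

R = 4, z = -1.5138, p = 0.130070, fail to reject H0.


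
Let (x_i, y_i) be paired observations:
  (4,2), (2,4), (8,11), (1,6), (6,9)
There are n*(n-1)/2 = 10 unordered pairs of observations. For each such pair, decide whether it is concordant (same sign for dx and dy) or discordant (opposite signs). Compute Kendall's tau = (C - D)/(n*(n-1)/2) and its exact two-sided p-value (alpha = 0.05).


Step 1: Enumerate the 10 unordered pairs (i,j) with i<j and classify each by sign(x_j-x_i) * sign(y_j-y_i).
  (1,2):dx=-2,dy=+2->D; (1,3):dx=+4,dy=+9->C; (1,4):dx=-3,dy=+4->D; (1,5):dx=+2,dy=+7->C
  (2,3):dx=+6,dy=+7->C; (2,4):dx=-1,dy=+2->D; (2,5):dx=+4,dy=+5->C; (3,4):dx=-7,dy=-5->C
  (3,5):dx=-2,dy=-2->C; (4,5):dx=+5,dy=+3->C
Step 2: C = 7, D = 3, total pairs = 10.
Step 3: tau = (C - D)/(n(n-1)/2) = (7 - 3)/10 = 0.400000.
Step 4: Exact two-sided p-value (enumerate n! = 120 permutations of y under H0): p = 0.483333.
Step 5: alpha = 0.05. fail to reject H0.

tau_b = 0.4000 (C=7, D=3), p = 0.483333, fail to reject H0.


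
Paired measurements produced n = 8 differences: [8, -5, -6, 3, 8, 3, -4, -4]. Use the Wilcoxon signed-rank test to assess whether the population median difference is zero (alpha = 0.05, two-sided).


Step 1: Drop any zero differences (none here) and take |d_i|.
|d| = [8, 5, 6, 3, 8, 3, 4, 4]
Step 2: Midrank |d_i| (ties get averaged ranks).
ranks: |8|->7.5, |5|->5, |6|->6, |3|->1.5, |8|->7.5, |3|->1.5, |4|->3.5, |4|->3.5
Step 3: Attach original signs; sum ranks with positive sign and with negative sign.
W+ = 7.5 + 1.5 + 7.5 + 1.5 = 18
W- = 5 + 6 + 3.5 + 3.5 = 18
(Check: W+ + W- = 36 should equal n(n+1)/2 = 36.)
Step 4: Test statistic W = min(W+, W-) = 18.
Step 5: Ties in |d|, so use the tie-corrected normal approximation.
        E[W] = n(n+1)/4 = 8*9/4 = 18.
        Tie groups: |d|=3 (t=2), |d|=4 (t=2), |d|=8 (t=2); sum(t^3 - t) = 18.
        Var[W] = n(n+1)(2n+1)/24 - sum(t^3-t)/48 = 1224/24 - 18/48 = 50.625.
        z = (W - E[W]) / sqrt(Var[W]) = (18 - 18) / 7.1151 = 0.0000.
        Two-sided p = 2*Phi(z) = 1.000000.
Step 6: alpha = 0.05. fail to reject H0.

W+ = 18, W- = 18, W = min = 18, p = 1.000000, fail to reject H0.


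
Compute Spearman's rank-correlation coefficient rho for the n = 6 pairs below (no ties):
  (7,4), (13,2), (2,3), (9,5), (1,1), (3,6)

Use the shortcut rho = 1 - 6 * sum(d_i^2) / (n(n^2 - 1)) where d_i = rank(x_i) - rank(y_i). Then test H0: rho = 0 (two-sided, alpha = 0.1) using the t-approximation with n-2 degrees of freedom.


Step 1: Rank x and y separately (midranks; no ties here).
rank(x): 7->4, 13->6, 2->2, 9->5, 1->1, 3->3
rank(y): 4->4, 2->2, 3->3, 5->5, 1->1, 6->6
Step 2: d_i = R_x(i) - R_y(i); compute d_i^2.
  (4-4)^2=0, (6-2)^2=16, (2-3)^2=1, (5-5)^2=0, (1-1)^2=0, (3-6)^2=9
sum(d^2) = 26.
Step 3: rho = 1 - 6*26 / (6*(6^2 - 1)) = 1 - 156/210 = 0.257143.
Step 4: Under H0, t = rho * sqrt((n-2)/(1-rho^2)) = 0.5322 ~ t(4).
Step 5: Two-sided p-value from the t-distribution with 4 df = 0.622787.
Step 6: alpha = 0.1. fail to reject H0.

rho = 0.2571, p = 0.622787, fail to reject H0 at alpha = 0.1.


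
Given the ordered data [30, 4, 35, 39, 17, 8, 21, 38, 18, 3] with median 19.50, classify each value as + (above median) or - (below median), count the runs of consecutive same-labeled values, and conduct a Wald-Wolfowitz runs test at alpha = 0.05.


Step 1: Compute median = 19.50; label A = above, B = below.
Labels in order: ABAABBAABB  (n_A = 5, n_B = 5)
Step 2: Count runs R = 6.
Step 3: Under H0 (random ordering), E[R] = 2*n_A*n_B/(n_A+n_B) + 1 = 2*5*5/10 + 1 = 6.0000.
        Var[R] = 2*n_A*n_B*(2*n_A*n_B - n_A - n_B) / ((n_A+n_B)^2 * (n_A+n_B-1)) = 2000/900 = 2.2222.
        SD[R] = 1.4907.
Step 4: R = E[R], so z = 0 with no continuity correction.
Step 5: Two-sided p-value via normal approximation = 2*(1 - Phi(|z|)) = 1.000000.
Step 6: alpha = 0.05. fail to reject H0.

R = 6, z = 0.0000, p = 1.000000, fail to reject H0.


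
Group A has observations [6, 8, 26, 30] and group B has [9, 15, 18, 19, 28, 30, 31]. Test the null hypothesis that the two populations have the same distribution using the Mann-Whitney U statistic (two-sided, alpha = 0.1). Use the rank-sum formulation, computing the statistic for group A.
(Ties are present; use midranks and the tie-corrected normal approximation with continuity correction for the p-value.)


Step 1: Combine and sort all 11 observations; assign midranks.
sorted (value, group): (6,X), (8,X), (9,Y), (15,Y), (18,Y), (19,Y), (26,X), (28,Y), (30,X), (30,Y), (31,Y)
ranks: 6->1, 8->2, 9->3, 15->4, 18->5, 19->6, 26->7, 28->8, 30->9.5, 30->9.5, 31->11
Step 2: Rank sum for X: R1 = 1 + 2 + 7 + 9.5 = 19.5.
Step 3: U_X = R1 - n1(n1+1)/2 = 19.5 - 4*5/2 = 19.5 - 10 = 9.5.
       U_Y = n1*n2 - U_X = 28 - 9.5 = 18.5.
Step 4: Ties are present, so use the tie-corrected normal approximation (with continuity correction) for the p-value.
Step 5: p-value = 0.448659; compare to alpha = 0.1. fail to reject H0.

U_X = 9.5, p = 0.448659, fail to reject H0 at alpha = 0.1.
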